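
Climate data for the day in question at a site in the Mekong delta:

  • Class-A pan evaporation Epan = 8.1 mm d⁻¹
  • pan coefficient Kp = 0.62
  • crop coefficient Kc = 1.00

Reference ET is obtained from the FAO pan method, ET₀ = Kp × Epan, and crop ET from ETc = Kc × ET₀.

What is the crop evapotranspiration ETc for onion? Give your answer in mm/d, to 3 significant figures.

ET₀ = 0.62 × 8.1 = 5.0220 mm/d
ETc = Kc × ET₀ = 1.00 × 5.0220 = 5.0220 mm/d

5.02 mm/d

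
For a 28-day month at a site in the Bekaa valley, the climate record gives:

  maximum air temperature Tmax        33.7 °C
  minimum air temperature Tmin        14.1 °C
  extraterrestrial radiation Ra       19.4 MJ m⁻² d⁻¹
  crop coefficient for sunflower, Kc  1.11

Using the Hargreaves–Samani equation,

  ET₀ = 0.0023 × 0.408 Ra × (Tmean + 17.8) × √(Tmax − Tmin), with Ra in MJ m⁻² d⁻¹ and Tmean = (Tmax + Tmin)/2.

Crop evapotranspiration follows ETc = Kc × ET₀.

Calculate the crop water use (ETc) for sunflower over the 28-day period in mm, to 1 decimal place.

104.5 mm

Tmean = (33.7 + 14.1)/2 = 23.90 °C
0.408 Ra = 0.408 × 19.4 = 7.9152 mm/d equivalent
ET₀ = 0.0023 × 7.9152 × (23.90 + 17.8) × √19.6 = 0.0023 × 7.9152 × 41.70 × 4.4272 = 3.3609 mm/d
ETc = Kc × ET₀ = 1.11 × 3.3609 = 3.7306 mm/d
Over 28 days: 3.7306 × 28 = 104.457 mm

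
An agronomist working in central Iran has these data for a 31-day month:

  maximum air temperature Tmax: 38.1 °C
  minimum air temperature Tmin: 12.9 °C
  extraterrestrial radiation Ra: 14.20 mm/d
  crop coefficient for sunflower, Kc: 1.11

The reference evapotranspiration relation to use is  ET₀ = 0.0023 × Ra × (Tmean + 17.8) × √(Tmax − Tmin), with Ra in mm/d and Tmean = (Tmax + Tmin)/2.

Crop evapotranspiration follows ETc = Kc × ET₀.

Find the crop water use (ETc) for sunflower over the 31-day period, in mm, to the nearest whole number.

244 mm

Tmean = (38.1 + 12.9)/2 = 25.50 °C
ET₀ = 0.0023 × 14.20 × (25.50 + 17.8) × √25.2 = 0.0023 × 14.20 × 43.30 × 5.0200 = 7.0992 mm/d
ETc = Kc × ET₀ = 1.11 × 7.0992 = 7.8801 mm/d
Over 31 days: 7.8801 × 31 = 244.283 mm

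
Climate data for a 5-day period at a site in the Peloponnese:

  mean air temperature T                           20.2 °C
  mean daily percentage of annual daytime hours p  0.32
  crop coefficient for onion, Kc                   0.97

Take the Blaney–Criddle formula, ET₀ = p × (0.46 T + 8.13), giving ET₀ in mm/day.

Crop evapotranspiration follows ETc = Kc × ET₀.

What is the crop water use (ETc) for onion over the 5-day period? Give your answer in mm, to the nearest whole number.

ET₀ = 0.32 × (0.46 × 20.2 + 8.13) = 0.32 × 17.422 = 5.5750 mm/d
ETc = Kc × ET₀ = 0.97 × 5.5750 = 5.4078 mm/d
Over 5 days: 5.4078 × 5 = 27.039 mm

27 mm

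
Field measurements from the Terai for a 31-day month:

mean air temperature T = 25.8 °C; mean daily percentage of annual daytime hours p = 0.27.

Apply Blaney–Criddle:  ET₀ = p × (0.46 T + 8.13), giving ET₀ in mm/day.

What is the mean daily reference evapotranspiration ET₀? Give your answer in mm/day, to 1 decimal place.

5.4 mm/day

ET₀ = 0.27 × (0.46 × 25.8 + 8.13) = 0.27 × 19.998 = 5.3995 mm/d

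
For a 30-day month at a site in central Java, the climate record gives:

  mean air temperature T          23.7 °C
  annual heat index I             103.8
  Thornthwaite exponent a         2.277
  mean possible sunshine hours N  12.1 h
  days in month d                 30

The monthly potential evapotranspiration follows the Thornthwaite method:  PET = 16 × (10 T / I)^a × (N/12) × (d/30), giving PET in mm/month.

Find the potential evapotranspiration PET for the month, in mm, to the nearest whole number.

106 mm

10T/I = 10 × 23.7 / 103.8 = 2.2832
(10T/I)^a = 2.2832^2.277 = 6.5525
Uncorrected PET = 16 × 6.5525 = 104.840 mm
Correction = (N/12)(d/30) = (12.1/12)(30/30) = 1.0083
PET = 104.840 × 1.0083 = 105.710 mm/month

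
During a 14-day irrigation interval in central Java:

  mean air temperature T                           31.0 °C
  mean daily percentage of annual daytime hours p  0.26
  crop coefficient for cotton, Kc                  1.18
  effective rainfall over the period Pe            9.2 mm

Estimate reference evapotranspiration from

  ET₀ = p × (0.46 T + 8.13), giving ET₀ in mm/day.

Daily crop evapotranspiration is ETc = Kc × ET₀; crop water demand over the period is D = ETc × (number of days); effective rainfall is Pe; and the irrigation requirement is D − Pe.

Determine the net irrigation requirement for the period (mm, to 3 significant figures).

87.0 mm

ET₀ = 0.26 × (0.46 × 31.0 + 8.13) = 0.26 × 22.390 = 5.8214 mm/d
ETc = Kc × ET₀ = 1.18 × 5.8214 = 6.8693 mm/d
Crop demand D = ETc × 14 d = 6.8693 × 14 = 96.170 mm
D − Pe = 96.170 − 9.2 = 86.970 mm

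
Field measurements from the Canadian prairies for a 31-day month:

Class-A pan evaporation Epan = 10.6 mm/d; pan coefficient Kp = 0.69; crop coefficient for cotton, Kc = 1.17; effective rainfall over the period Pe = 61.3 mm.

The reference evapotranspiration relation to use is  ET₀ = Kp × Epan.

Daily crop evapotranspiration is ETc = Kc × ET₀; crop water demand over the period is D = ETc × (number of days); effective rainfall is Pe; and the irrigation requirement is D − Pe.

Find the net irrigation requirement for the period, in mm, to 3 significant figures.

204 mm

ET₀ = 0.69 × 10.6 = 7.3140 mm/d
ETc = Kc × ET₀ = 1.17 × 7.3140 = 8.5574 mm/d
Crop demand D = ETc × 31 d = 8.5574 × 31 = 265.279 mm
D − Pe = 265.279 − 61.3 = 203.979 mm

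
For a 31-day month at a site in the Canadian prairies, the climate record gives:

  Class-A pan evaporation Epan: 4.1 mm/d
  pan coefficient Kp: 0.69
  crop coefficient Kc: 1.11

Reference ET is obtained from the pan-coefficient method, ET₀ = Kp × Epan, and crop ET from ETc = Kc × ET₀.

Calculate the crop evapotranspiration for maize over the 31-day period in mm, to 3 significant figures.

ET₀ = 0.69 × 4.1 = 2.8290 mm/d
ETc = Kc × ET₀ = 1.11 × 2.8290 = 3.1402 mm/d
Over 31 days: 3.1402 × 31 = 97.346 mm

97.3 mm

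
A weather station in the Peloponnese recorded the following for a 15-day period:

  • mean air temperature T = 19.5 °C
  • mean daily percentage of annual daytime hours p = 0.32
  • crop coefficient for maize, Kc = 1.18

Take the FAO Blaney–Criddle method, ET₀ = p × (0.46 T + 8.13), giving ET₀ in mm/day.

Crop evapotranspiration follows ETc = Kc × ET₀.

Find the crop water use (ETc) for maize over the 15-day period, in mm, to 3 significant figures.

ET₀ = 0.32 × (0.46 × 19.5 + 8.13) = 0.32 × 17.100 = 5.4720 mm/d
ETc = Kc × ET₀ = 1.18 × 5.4720 = 6.4570 mm/d
Over 15 days: 6.4570 × 15 = 96.855 mm

96.9 mm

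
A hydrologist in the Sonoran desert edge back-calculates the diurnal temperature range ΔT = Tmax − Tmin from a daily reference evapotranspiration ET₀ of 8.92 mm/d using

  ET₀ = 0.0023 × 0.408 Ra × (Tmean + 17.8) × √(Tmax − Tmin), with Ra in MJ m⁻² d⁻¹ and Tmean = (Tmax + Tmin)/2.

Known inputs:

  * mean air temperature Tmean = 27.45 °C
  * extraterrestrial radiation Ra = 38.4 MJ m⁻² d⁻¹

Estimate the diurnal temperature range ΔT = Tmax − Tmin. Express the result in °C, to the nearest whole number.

√ΔT = ET₀ / [0.0023 × 0.408 × Ra × (Tmean+17.8)] = 8.92 / (0.0023 × 15.6672 × 45.25) = 5.4705
ΔT = 5.4705² = 29.926 °C

30 °C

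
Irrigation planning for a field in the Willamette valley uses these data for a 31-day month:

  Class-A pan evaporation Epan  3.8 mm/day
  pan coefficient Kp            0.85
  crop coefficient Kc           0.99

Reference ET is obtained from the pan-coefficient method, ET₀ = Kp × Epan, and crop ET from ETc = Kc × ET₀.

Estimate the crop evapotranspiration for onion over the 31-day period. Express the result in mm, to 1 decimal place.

ET₀ = 0.85 × 3.8 = 3.2300 mm/d
ETc = Kc × ET₀ = 0.99 × 3.2300 = 3.1977 mm/d
Over 31 days: 3.1977 × 31 = 99.129 mm

99.1 mm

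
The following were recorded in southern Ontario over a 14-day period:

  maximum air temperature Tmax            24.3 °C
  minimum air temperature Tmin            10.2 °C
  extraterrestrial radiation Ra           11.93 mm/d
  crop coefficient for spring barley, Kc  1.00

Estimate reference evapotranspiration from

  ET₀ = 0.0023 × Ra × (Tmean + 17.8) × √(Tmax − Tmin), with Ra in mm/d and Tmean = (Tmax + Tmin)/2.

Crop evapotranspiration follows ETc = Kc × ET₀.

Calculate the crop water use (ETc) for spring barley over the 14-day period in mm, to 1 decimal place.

Tmean = (24.3 + 10.2)/2 = 17.25 °C
ET₀ = 0.0023 × 11.93 × (17.25 + 17.8) × √14.1 = 0.0023 × 11.93 × 35.05 × 3.7550 = 3.6113 mm/d
ETc = Kc × ET₀ = 1.00 × 3.6113 = 3.6113 mm/d
Over 14 days: 3.6113 × 14 = 50.558 mm

50.6 mm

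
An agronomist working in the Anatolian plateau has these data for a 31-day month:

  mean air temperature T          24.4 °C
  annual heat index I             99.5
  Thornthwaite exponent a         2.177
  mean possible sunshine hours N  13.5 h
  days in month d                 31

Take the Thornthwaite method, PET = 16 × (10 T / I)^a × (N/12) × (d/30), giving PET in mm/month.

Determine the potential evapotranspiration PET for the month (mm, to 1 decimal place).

131.1 mm

10T/I = 10 × 24.4 / 99.5 = 2.4523
(10T/I)^a = 2.4523^2.177 = 7.0486
Uncorrected PET = 16 × 7.0486 = 112.778 mm
Correction = (N/12)(d/30) = (13.5/12)(31/30) = 1.1625
PET = 112.778 × 1.1625 = 131.104 mm/month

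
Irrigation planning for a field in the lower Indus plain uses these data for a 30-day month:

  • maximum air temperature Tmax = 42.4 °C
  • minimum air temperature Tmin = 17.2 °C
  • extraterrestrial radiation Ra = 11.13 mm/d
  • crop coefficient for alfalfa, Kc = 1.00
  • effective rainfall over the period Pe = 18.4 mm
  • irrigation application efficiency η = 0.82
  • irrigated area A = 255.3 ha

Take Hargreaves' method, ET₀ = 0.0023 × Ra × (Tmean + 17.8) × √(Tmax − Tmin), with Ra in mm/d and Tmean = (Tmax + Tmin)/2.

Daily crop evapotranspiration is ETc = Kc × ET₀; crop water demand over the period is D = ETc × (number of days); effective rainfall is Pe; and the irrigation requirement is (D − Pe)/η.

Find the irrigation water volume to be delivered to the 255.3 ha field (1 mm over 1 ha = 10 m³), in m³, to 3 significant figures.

Tmean = (42.4 + 17.2)/2 = 29.80 °C
ET₀ = 0.0023 × 11.13 × (29.80 + 17.8) × √25.2 = 0.0023 × 11.13 × 47.60 × 5.0200 = 6.1169 mm/d
ETc = Kc × ET₀ = 1.00 × 6.1169 = 6.1169 mm/d
Crop demand D = ETc × 30 d = 6.1169 × 30 = 183.507 mm
D − Pe = 183.507 − 18.4 = 165.107 mm
Gross irrigation = 165.107 / 0.82 = 201.350 mm
Volume = 201.350 mm × 255.3 ha × 10 = 514046.6 m³

514000 m³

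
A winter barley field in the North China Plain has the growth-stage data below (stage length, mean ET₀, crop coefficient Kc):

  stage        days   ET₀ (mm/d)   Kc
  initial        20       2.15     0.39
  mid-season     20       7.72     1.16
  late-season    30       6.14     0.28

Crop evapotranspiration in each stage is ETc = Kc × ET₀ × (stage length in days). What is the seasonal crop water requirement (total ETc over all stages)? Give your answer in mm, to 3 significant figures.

initial: 0.39 × 2.15 × 20 = 16.77 mm
mid-season: 1.16 × 7.72 × 20 = 179.10 mm
late-season: 0.28 × 6.14 × 30 = 51.58 mm
Seasonal total = 247.45 mm

247 mm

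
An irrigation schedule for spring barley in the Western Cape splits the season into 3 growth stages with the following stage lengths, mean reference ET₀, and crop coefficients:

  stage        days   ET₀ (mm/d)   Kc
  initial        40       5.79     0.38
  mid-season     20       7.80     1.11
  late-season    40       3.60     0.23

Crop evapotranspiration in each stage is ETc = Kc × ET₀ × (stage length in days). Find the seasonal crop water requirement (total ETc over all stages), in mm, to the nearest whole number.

initial: 0.38 × 5.79 × 40 = 88.01 mm
mid-season: 1.11 × 7.80 × 20 = 173.16 mm
late-season: 0.23 × 3.60 × 40 = 33.12 mm
Seasonal total = 294.29 mm

294 mm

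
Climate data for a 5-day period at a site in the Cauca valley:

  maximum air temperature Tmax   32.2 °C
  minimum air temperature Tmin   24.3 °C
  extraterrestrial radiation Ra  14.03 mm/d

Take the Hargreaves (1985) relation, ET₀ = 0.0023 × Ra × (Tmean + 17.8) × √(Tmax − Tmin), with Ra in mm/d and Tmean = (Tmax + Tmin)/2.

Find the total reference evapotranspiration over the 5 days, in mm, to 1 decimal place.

20.9 mm

Tmean = (32.2 + 24.3)/2 = 28.25 °C
ET₀ = 0.0023 × 14.03 × (28.25 + 17.8) × √7.9 = 0.0023 × 14.03 × 46.05 × 2.8107 = 4.1767 mm/d
Over 5 days: 4.1767 × 5 = 20.884 mm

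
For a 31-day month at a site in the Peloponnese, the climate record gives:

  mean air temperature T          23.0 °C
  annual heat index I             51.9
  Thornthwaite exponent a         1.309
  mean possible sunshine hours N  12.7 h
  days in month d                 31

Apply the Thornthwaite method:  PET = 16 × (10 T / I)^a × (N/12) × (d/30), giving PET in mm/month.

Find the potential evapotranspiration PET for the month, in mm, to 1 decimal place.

10T/I = 10 × 23.0 / 51.9 = 4.4316
(10T/I)^a = 4.4316^1.309 = 7.0202
Uncorrected PET = 16 × 7.0202 = 112.323 mm
Correction = (N/12)(d/30) = (12.7/12)(31/30) = 1.0936
PET = 112.323 × 1.0936 = 122.836 mm/month

122.8 mm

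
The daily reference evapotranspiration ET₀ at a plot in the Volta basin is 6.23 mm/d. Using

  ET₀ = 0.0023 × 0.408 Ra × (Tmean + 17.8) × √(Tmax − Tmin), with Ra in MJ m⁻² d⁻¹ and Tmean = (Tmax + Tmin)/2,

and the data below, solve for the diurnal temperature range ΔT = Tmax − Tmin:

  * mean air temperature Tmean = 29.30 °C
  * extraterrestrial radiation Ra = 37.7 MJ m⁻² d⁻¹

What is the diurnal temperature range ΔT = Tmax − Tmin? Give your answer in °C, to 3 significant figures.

14.0 °C

√ΔT = ET₀ / [0.0023 × 0.408 × Ra × (Tmean+17.8)] = 6.23 / (0.0023 × 15.3816 × 47.10) = 3.7388
ΔT = 3.7388² = 13.979 °C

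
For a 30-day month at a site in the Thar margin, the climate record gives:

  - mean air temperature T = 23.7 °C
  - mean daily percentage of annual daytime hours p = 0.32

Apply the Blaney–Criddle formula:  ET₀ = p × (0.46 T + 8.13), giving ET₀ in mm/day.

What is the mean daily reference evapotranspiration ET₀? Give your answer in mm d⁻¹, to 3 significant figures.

ET₀ = 0.32 × (0.46 × 23.7 + 8.13) = 0.32 × 19.032 = 6.0902 mm/d

6.09 mm d⁻¹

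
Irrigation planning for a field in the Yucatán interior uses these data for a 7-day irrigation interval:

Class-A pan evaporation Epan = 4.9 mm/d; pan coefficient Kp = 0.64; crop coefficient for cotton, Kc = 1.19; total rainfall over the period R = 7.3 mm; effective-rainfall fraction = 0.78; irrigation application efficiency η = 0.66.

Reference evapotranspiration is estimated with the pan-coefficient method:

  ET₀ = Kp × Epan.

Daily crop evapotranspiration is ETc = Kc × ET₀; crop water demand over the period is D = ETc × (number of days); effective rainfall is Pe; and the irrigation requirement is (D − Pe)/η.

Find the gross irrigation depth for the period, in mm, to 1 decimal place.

ET₀ = 0.64 × 4.9 = 3.1360 mm/d
ETc = Kc × ET₀ = 1.19 × 3.1360 = 3.7318 mm/d
Crop demand D = ETc × 7 d = 3.7318 × 7 = 26.123 mm
Pe = 0.78 × 7.3 = 5.694 mm
D − Pe = 26.123 − 5.694 = 20.429 mm
Gross irrigation = 20.429 / 0.66 = 30.953 mm

31.0 mm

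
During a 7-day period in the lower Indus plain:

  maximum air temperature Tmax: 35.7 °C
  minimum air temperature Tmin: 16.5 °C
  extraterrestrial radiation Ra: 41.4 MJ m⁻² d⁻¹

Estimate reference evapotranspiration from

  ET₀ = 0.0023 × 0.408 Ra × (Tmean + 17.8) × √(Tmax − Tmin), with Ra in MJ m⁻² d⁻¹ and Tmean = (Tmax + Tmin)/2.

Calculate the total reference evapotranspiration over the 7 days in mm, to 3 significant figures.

52.3 mm

Tmean = (35.7 + 16.5)/2 = 26.10 °C
0.408 Ra = 0.408 × 41.4 = 16.8912 mm/d equivalent
ET₀ = 0.0023 × 16.8912 × (26.10 + 17.8) × √19.2 = 0.0023 × 16.8912 × 43.90 × 4.3818 = 7.4732 mm/d
Over 7 days: 7.4732 × 7 = 52.312 mm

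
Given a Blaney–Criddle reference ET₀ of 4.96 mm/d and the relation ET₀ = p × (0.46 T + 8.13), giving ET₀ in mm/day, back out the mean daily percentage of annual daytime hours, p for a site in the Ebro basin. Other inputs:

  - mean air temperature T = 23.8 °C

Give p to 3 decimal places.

0.260

p = ET₀ / (0.46 T + 8.13) = 4.96 / (0.46 × 23.8 + 8.13) = 4.96 / 19.078 = 0.2600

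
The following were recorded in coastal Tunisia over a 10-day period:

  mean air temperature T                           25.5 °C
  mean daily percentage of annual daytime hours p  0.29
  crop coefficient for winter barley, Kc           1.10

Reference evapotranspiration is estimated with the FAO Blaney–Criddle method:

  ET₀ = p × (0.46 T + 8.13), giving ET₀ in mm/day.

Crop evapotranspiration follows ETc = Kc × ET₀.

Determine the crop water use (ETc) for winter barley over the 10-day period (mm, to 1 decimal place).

63.4 mm

ET₀ = 0.29 × (0.46 × 25.5 + 8.13) = 0.29 × 19.860 = 5.7594 mm/d
ETc = Kc × ET₀ = 1.10 × 5.7594 = 6.3353 mm/d
Over 10 days: 6.3353 × 10 = 63.353 mm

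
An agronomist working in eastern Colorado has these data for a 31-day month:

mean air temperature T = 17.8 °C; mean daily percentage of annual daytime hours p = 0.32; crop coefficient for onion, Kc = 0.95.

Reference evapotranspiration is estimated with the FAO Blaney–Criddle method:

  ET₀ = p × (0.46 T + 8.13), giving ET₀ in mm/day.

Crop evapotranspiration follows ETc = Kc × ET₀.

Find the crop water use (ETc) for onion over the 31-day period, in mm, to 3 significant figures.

ET₀ = 0.32 × (0.46 × 17.8 + 8.13) = 0.32 × 16.318 = 5.2218 mm/d
ETc = Kc × ET₀ = 0.95 × 5.2218 = 4.9607 mm/d
Over 31 days: 4.9607 × 31 = 153.782 mm

154 mm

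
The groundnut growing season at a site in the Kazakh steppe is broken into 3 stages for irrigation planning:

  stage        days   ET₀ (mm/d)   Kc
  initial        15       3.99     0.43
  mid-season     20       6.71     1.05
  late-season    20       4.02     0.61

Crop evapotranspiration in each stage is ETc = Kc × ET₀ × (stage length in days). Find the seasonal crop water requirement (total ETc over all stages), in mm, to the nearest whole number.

216 mm

initial: 0.43 × 3.99 × 15 = 25.74 mm
mid-season: 1.05 × 6.71 × 20 = 140.91 mm
late-season: 0.61 × 4.02 × 20 = 49.04 mm
Seasonal total = 215.69 mm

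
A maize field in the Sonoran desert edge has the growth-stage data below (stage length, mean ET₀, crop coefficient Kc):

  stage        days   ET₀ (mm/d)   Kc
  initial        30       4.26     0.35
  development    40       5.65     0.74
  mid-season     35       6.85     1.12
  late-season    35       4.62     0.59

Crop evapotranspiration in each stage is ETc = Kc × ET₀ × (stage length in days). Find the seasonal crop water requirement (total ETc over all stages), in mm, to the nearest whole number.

initial: 0.35 × 4.26 × 30 = 44.73 mm
development: 0.74 × 5.65 × 40 = 167.24 mm
mid-season: 1.12 × 6.85 × 35 = 268.52 mm
late-season: 0.59 × 4.62 × 35 = 95.40 mm
Seasonal total = 575.89 mm

576 mm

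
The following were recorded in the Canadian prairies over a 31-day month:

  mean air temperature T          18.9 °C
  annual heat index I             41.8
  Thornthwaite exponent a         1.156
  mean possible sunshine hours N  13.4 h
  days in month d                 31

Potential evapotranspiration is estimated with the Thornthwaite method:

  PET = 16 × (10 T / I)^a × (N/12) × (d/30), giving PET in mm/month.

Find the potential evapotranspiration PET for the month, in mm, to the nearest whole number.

10T/I = 10 × 18.9 / 41.8 = 4.5215
(10T/I)^a = 4.5215^1.156 = 5.7215
Uncorrected PET = 16 × 5.7215 = 91.544 mm
Correction = (N/12)(d/30) = (13.4/12)(31/30) = 1.1539
PET = 91.544 × 1.1539 = 105.633 mm/month

106 mm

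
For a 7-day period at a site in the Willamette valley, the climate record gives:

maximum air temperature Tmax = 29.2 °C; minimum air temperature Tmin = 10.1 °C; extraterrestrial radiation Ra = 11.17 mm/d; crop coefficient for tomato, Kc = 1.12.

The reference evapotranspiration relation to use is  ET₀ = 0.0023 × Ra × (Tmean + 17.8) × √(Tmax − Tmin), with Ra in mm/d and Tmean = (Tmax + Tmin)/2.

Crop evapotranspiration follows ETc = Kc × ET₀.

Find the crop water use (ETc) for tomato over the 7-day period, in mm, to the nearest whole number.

33 mm

Tmean = (29.2 + 10.1)/2 = 19.65 °C
ET₀ = 0.0023 × 11.17 × (19.65 + 17.8) × √19.1 = 0.0023 × 11.17 × 37.45 × 4.3704 = 4.2049 mm/d
ETc = Kc × ET₀ = 1.12 × 4.2049 = 4.7095 mm/d
Over 7 days: 4.7095 × 7 = 32.967 mm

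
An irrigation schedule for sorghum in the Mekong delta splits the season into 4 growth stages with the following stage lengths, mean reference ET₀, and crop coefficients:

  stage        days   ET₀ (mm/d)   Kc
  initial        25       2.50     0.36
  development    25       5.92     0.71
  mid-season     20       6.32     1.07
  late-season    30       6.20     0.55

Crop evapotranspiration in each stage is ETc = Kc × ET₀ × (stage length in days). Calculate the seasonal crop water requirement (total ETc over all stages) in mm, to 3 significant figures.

365 mm

initial: 0.36 × 2.50 × 25 = 22.50 mm
development: 0.71 × 5.92 × 25 = 105.08 mm
mid-season: 1.07 × 6.32 × 20 = 135.25 mm
late-season: 0.55 × 6.20 × 30 = 102.30 mm
Seasonal total = 365.13 mm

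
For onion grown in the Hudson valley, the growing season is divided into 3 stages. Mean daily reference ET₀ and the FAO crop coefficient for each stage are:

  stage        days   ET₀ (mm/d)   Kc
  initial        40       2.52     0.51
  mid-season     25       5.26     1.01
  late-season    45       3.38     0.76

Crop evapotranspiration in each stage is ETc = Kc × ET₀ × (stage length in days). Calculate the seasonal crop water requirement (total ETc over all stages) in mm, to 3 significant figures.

300 mm

initial: 0.51 × 2.52 × 40 = 51.41 mm
mid-season: 1.01 × 5.26 × 25 = 132.82 mm
late-season: 0.76 × 3.38 × 45 = 115.60 mm
Seasonal total = 299.83 mm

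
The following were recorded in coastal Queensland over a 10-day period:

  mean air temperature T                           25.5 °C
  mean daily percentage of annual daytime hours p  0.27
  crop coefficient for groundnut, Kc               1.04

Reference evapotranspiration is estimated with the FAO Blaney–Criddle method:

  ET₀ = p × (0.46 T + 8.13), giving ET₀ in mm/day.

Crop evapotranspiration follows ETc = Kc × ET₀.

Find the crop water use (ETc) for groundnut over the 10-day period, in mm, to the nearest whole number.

56 mm

ET₀ = 0.27 × (0.46 × 25.5 + 8.13) = 0.27 × 19.860 = 5.3622 mm/d
ETc = Kc × ET₀ = 1.04 × 5.3622 = 5.5767 mm/d
Over 10 days: 5.5767 × 10 = 55.767 mm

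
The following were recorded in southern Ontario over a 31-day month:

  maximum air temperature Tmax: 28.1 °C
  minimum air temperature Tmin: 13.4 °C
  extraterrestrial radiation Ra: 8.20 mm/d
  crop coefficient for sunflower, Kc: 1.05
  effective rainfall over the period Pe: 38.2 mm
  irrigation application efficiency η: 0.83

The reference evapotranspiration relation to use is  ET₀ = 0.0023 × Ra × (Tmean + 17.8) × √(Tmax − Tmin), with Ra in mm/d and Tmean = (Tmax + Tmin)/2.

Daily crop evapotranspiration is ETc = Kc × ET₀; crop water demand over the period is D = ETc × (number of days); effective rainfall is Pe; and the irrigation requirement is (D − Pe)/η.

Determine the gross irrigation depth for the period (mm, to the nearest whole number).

63 mm

Tmean = (28.1 + 13.4)/2 = 20.75 °C
ET₀ = 0.0023 × 8.20 × (20.75 + 17.8) × √14.7 = 0.0023 × 8.20 × 38.55 × 3.8341 = 2.7876 mm/d
ETc = Kc × ET₀ = 1.05 × 2.7876 = 2.9270 mm/d
Crop demand D = ETc × 31 d = 2.9270 × 31 = 90.737 mm
D − Pe = 90.737 − 38.2 = 52.537 mm
Gross irrigation = 52.537 / 0.83 = 63.298 mm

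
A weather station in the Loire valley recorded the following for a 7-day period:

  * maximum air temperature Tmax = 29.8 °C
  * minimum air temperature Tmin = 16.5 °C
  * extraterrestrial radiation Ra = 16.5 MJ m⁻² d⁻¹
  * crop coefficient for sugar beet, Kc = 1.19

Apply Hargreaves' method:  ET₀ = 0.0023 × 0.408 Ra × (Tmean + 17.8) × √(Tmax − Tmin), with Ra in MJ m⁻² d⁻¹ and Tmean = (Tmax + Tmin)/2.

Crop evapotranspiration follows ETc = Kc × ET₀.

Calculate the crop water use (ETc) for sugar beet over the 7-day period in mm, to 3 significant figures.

Tmean = (29.8 + 16.5)/2 = 23.15 °C
0.408 Ra = 0.408 × 16.5 = 6.7320 mm/d equivalent
ET₀ = 0.0023 × 6.7320 × (23.15 + 17.8) × √13.3 = 0.0023 × 6.7320 × 40.95 × 3.6469 = 2.3123 mm/d
ETc = Kc × ET₀ = 1.19 × 2.3123 = 2.7516 mm/d
Over 7 days: 2.7516 × 7 = 19.261 mm

19.3 mm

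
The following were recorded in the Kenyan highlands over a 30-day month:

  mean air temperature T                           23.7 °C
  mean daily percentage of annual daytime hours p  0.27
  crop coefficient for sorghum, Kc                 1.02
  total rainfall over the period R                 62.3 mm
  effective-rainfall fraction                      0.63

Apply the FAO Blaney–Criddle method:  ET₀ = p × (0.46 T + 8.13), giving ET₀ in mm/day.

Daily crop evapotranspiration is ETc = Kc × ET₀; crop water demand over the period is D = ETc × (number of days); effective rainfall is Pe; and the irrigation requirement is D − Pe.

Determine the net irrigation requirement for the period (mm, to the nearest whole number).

118 mm

ET₀ = 0.27 × (0.46 × 23.7 + 8.13) = 0.27 × 19.032 = 5.1386 mm/d
ETc = Kc × ET₀ = 1.02 × 5.1386 = 5.2414 mm/d
Crop demand D = ETc × 30 d = 5.2414 × 30 = 157.242 mm
Pe = 0.63 × 62.3 = 39.249 mm
D − Pe = 157.242 − 39.249 = 117.993 mm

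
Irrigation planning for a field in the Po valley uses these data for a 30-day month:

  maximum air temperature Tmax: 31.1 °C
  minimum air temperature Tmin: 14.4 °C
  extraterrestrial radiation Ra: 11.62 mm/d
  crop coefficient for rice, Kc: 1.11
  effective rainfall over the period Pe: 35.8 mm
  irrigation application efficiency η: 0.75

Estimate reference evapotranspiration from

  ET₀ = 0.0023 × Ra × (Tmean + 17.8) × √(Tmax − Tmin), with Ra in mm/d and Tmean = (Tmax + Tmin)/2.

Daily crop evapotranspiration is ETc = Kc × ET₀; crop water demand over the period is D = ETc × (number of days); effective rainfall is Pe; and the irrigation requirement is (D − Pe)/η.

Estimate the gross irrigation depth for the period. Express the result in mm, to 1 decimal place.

Tmean = (31.1 + 14.4)/2 = 22.75 °C
ET₀ = 0.0023 × 11.62 × (22.75 + 17.8) × √16.7 = 0.0023 × 11.62 × 40.55 × 4.0866 = 4.4288 mm/d
ETc = Kc × ET₀ = 1.11 × 4.4288 = 4.9160 mm/d
Crop demand D = ETc × 30 d = 4.9160 × 30 = 147.480 mm
D − Pe = 147.480 − 35.8 = 111.680 mm
Gross irrigation = 111.680 / 0.75 = 148.907 mm

148.9 mm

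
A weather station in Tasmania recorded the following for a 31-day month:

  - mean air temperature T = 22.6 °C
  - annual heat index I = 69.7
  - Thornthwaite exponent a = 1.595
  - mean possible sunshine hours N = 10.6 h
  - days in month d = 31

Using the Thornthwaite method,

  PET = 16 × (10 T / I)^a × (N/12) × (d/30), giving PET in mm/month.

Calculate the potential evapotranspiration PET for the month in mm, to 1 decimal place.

10T/I = 10 × 22.6 / 69.7 = 3.2425
(10T/I)^a = 3.2425^1.595 = 6.5291
Uncorrected PET = 16 × 6.5291 = 104.466 mm
Correction = (N/12)(d/30) = (10.6/12)(31/30) = 0.9128
PET = 104.466 × 0.9128 = 95.357 mm/month

95.4 mm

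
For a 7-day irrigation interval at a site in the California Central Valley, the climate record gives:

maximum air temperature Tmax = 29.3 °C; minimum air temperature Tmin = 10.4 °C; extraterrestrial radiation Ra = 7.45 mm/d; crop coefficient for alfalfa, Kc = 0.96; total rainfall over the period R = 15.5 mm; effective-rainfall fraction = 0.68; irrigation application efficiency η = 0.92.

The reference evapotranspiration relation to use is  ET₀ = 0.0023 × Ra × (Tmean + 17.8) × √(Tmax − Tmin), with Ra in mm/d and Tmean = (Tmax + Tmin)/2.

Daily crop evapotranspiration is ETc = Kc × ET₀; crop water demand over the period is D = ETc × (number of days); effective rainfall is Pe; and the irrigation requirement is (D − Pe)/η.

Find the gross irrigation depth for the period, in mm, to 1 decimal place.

Tmean = (29.3 + 10.4)/2 = 19.85 °C
ET₀ = 0.0023 × 7.45 × (19.85 + 17.8) × √18.9 = 0.0023 × 7.45 × 37.65 × 4.3474 = 2.8047 mm/d
ETc = Kc × ET₀ = 0.96 × 2.8047 = 2.6925 mm/d
Crop demand D = ETc × 7 d = 2.6925 × 7 = 18.848 mm
Pe = 0.68 × 15.5 = 10.540 mm
D − Pe = 18.848 − 10.540 = 8.308 mm
Gross irrigation = 8.308 / 0.92 = 9.030 mm

9.0 mm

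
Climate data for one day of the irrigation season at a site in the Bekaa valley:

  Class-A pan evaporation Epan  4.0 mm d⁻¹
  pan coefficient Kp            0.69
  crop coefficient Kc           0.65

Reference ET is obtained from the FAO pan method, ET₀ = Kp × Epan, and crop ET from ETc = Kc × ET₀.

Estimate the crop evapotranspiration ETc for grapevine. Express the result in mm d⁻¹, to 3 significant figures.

ET₀ = 0.69 × 4.0 = 2.7600 mm/d
ETc = Kc × ET₀ = 0.65 × 2.7600 = 1.7940 mm/d

1.79 mm d⁻¹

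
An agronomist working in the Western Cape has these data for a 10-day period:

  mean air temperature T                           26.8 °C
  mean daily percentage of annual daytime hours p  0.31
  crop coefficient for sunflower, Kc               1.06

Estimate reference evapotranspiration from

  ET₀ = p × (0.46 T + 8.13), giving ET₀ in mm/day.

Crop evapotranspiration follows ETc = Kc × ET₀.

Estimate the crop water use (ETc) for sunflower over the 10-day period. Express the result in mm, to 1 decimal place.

67.2 mm

ET₀ = 0.31 × (0.46 × 26.8 + 8.13) = 0.31 × 20.458 = 6.3420 mm/d
ETc = Kc × ET₀ = 1.06 × 6.3420 = 6.7225 mm/d
Over 10 days: 6.7225 × 10 = 67.225 mm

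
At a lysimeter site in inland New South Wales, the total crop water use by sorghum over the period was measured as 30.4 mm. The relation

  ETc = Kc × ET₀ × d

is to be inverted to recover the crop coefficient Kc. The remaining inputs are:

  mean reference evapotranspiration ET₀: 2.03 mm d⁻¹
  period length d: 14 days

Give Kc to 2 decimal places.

1.07

ETc = Kc × ET₀ × d  ⇒  Kc = ETc / (ET₀ × d)
Kc = 30.4 / (2.03 × 14) = 30.4 / 28.42 = 1.0697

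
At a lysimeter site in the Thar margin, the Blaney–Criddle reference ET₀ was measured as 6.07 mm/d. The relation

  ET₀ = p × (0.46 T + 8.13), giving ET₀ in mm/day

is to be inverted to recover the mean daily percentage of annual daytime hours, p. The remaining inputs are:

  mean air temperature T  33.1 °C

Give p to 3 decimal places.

p = ET₀ / (0.46 T + 8.13) = 6.07 / (0.46 × 33.1 + 8.13) = 6.07 / 23.356 = 0.2599

0.260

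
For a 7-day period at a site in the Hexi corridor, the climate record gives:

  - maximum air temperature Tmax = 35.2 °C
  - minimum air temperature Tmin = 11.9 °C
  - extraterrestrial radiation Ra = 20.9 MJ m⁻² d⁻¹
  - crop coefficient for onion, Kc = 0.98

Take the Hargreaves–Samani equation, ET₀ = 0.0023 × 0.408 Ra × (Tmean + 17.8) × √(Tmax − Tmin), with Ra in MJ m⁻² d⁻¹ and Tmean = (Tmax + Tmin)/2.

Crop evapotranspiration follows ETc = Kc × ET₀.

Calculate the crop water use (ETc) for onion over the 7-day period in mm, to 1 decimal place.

26.9 mm

Tmean = (35.2 + 11.9)/2 = 23.55 °C
0.408 Ra = 0.408 × 20.9 = 8.5272 mm/d equivalent
ET₀ = 0.0023 × 8.5272 × (23.55 + 17.8) × √23.3 = 0.0023 × 8.5272 × 41.35 × 4.8270 = 3.9146 mm/d
ETc = Kc × ET₀ = 0.98 × 3.9146 = 3.8363 mm/d
Over 7 days: 3.8363 × 7 = 26.854 mm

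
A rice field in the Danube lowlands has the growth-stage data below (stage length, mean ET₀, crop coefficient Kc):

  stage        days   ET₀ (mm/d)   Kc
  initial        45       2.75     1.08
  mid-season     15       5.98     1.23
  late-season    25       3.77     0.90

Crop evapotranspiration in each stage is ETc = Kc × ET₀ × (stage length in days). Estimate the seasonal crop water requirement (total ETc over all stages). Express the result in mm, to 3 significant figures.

329 mm

initial: 1.08 × 2.75 × 45 = 133.65 mm
mid-season: 1.23 × 5.98 × 15 = 110.33 mm
late-season: 0.90 × 3.77 × 25 = 84.83 mm
Seasonal total = 328.81 mm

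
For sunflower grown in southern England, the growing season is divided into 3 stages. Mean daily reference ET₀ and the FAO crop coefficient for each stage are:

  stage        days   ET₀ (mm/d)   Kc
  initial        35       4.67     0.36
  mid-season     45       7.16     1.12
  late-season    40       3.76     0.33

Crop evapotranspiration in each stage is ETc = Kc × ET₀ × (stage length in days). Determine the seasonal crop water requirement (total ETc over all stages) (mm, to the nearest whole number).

initial: 0.36 × 4.67 × 35 = 58.84 mm
mid-season: 1.12 × 7.16 × 45 = 360.86 mm
late-season: 0.33 × 3.76 × 40 = 49.63 mm
Seasonal total = 469.33 mm

469 mm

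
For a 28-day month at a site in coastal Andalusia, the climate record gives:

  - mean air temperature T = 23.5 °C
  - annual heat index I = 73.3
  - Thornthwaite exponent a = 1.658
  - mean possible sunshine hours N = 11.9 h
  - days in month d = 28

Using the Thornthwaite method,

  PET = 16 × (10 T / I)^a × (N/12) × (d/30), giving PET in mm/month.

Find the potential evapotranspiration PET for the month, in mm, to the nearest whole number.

102 mm

10T/I = 10 × 23.5 / 73.3 = 3.2060
(10T/I)^a = 3.2060^1.658 = 6.9006
Uncorrected PET = 16 × 6.9006 = 110.410 mm
Correction = (N/12)(d/30) = (11.9/12)(28/30) = 0.9256
PET = 110.410 × 0.9256 = 102.195 mm/month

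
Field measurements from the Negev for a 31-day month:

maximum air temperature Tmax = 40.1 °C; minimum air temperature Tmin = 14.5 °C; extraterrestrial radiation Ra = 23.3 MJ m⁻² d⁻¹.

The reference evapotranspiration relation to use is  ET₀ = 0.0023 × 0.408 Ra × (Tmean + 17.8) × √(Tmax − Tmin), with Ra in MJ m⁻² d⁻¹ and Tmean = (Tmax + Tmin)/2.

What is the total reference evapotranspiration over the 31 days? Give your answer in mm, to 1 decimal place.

154.7 mm

Tmean = (40.1 + 14.5)/2 = 27.30 °C
0.408 Ra = 0.408 × 23.3 = 9.5064 mm/d equivalent
ET₀ = 0.0023 × 9.5064 × (27.30 + 17.8) × √25.6 = 0.0023 × 9.5064 × 45.10 × 5.0596 = 4.9893 mm/d
Over 31 days: 4.9893 × 31 = 154.668 mm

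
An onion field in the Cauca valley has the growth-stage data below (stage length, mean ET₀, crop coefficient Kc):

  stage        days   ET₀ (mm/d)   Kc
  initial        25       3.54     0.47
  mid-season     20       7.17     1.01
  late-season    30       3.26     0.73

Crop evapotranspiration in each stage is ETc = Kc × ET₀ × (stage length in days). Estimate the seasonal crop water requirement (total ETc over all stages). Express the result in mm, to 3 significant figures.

258 mm

initial: 0.47 × 3.54 × 25 = 41.60 mm
mid-season: 1.01 × 7.17 × 20 = 144.83 mm
late-season: 0.73 × 3.26 × 30 = 71.39 mm
Seasonal total = 257.82 mm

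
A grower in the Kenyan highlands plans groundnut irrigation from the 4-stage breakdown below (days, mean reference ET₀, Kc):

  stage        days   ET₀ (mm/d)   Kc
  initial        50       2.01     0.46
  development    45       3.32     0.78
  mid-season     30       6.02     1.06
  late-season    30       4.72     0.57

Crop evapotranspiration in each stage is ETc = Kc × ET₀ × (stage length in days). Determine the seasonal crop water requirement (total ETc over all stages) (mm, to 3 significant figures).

435 mm

initial: 0.46 × 2.01 × 50 = 46.23 mm
development: 0.78 × 3.32 × 45 = 116.53 mm
mid-season: 1.06 × 6.02 × 30 = 191.44 mm
late-season: 0.57 × 4.72 × 30 = 80.71 mm
Seasonal total = 434.91 mm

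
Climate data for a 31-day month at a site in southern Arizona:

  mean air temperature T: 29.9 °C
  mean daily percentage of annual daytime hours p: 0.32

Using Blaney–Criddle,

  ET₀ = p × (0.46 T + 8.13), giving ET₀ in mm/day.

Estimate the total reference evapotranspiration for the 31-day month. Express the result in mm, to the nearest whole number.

ET₀ = 0.32 × (0.46 × 29.9 + 8.13) = 0.32 × 21.884 = 7.0029 mm/d
Monthly total = 7.0029 × 31 = 217.090 mm

217 mm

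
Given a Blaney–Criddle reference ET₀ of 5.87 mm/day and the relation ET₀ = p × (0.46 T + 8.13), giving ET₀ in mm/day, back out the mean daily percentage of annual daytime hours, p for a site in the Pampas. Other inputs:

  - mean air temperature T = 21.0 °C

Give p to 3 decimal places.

p = ET₀ / (0.46 T + 8.13) = 5.87 / (0.46 × 21.0 + 8.13) = 5.87 / 17.790 = 0.3300

0.330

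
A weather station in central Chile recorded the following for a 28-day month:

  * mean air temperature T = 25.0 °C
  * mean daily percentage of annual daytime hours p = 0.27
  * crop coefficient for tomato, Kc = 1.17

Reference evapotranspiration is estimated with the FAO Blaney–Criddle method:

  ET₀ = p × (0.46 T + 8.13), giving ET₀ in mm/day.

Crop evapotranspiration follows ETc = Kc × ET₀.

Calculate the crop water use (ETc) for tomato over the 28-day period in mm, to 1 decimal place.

ET₀ = 0.27 × (0.46 × 25.0 + 8.13) = 0.27 × 19.630 = 5.3001 mm/d
ETc = Kc × ET₀ = 1.17 × 5.3001 = 6.2011 mm/d
Over 28 days: 6.2011 × 28 = 173.631 mm

173.6 mm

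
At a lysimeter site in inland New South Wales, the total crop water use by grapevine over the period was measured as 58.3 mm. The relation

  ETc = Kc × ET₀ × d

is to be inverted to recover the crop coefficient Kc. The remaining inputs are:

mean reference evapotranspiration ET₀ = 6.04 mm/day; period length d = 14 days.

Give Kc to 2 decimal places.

0.69

ETc = Kc × ET₀ × d  ⇒  Kc = ETc / (ET₀ × d)
Kc = 58.3 / (6.04 × 14) = 58.3 / 84.56 = 0.6895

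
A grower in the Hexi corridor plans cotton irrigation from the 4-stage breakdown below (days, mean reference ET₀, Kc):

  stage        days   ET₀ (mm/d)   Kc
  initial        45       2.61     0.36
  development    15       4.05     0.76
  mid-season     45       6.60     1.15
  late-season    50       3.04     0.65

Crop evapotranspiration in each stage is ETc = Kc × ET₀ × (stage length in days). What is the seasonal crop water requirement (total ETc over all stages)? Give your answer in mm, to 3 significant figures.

initial: 0.36 × 2.61 × 45 = 42.28 mm
development: 0.76 × 4.05 × 15 = 46.17 mm
mid-season: 1.15 × 6.60 × 45 = 341.55 mm
late-season: 0.65 × 3.04 × 50 = 98.80 mm
Seasonal total = 528.80 mm

529 mm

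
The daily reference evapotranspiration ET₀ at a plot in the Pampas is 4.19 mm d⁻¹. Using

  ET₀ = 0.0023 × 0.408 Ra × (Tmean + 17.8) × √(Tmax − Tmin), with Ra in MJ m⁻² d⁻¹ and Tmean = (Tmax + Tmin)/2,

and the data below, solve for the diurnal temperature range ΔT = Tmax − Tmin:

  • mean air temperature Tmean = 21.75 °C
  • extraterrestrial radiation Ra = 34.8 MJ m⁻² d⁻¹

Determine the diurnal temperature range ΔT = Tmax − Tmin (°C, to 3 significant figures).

√ΔT = ET₀ / [0.0023 × 0.408 × Ra × (Tmean+17.8)] = 4.19 / (0.0023 × 14.1984 × 39.55) = 3.2441
ΔT = 3.2441² = 10.524 °C

10.5 °C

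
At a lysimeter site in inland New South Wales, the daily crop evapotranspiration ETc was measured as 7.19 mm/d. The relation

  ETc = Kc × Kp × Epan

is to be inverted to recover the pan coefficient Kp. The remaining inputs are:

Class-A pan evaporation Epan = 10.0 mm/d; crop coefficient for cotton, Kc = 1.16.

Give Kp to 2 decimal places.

ETc = Kc × Kp × Epan  ⇒  Kp = ETc / (Kc × Epan)
Kp = 7.19 / (1.16 × 10.0) = 7.19 / 11.600 = 0.6198

0.62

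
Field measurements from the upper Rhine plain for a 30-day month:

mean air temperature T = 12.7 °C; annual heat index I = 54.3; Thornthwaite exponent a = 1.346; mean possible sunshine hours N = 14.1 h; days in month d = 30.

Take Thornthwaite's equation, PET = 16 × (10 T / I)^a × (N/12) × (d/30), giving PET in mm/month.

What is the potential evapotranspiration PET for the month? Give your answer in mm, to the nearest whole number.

59 mm

10T/I = 10 × 12.7 / 54.3 = 2.3389
(10T/I)^a = 2.3389^1.346 = 3.1383
Uncorrected PET = 16 × 3.1383 = 50.213 mm
Correction = (N/12)(d/30) = (14.1/12)(30/30) = 1.1750
PET = 50.213 × 1.1750 = 59.000 mm/month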